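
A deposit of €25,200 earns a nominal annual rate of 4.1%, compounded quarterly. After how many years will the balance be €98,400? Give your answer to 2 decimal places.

Periodic rate i = 0.041/4 = 0.01025.
(1+i)^n = 98400/25200 = 3.90476, so n = ln 3.90476 / ln 1.01025 = 133.5772 quarters
= 133.5772/4 years

33.39 years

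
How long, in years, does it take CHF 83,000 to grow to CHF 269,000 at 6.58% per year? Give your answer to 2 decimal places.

18.45 years

n = ln(269000/83000) / ln(1+0.0658) = ln(3.24096) / 0.063726 = 18.4521 years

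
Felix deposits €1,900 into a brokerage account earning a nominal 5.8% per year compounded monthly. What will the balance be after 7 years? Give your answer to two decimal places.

€2,848.74

With 12 periods per year: i = 0.00483333, n = 84.
1,900 × (1+0.00483333)^84 = 1,900 × 1.499335 = 2,848.7374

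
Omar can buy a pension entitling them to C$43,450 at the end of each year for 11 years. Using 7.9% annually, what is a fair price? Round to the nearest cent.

Annuity factor a(11|0.079) = 7.173728; PV = 43450 × 7.173728 = 311,698.4880

C$311,698.49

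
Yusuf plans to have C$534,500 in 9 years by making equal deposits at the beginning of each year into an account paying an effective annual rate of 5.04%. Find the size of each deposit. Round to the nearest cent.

C$46,072.02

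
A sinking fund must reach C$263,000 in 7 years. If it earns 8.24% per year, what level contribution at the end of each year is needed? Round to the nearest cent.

C$29,259.22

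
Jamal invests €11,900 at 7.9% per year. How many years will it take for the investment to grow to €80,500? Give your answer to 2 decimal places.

(1+i)^n = 80500/11900 = 6.76471, so n = ln 6.76471 / ln 1.079 = 25.1427 years

25.14 years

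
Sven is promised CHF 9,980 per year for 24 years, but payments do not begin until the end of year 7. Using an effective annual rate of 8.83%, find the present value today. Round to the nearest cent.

Value one period before first payment (t=6): 9980 × [1 − (1+0.0883)^(−24)] / 0.0883 = 9980 × 9.838846 = 98,191.6794
Discount back 6 years: 98,191.6794 × (1+0.0883)^(−6) = 98,191.6794 × 0.601878 = 59,099.3784

CHF 59,099.38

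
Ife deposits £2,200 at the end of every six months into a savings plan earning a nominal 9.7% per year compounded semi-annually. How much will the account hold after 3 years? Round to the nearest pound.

Periodic rate i = 0.097/2 = 0.0485; n = 3 × 2 = 6 periods.
Accumulation factor s(6|0.0485) = 6.776290; FV = 2200 × 6.776290 = 14,907.8374

£14,908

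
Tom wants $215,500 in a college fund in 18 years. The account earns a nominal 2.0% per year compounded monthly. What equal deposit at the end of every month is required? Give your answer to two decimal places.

Periodic rate i = 0.02/12 = 0.00166667; n = 18 × 12 = 216 periods.
PMT = 215500 / ( [(1+0.00166667)^216 − 1] / 0.00166667 ) = 215500 / 259.739974 = 829.6759

$829.68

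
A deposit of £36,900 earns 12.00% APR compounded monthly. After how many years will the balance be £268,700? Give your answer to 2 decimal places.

Periodic rate i = 0.12/12 = 0.01.
(1+i)^n = 268700/36900 = 7.28184, so n = ln 7.28184 / ln 1.01 = 199.5294 months
= 199.5294/12 years

16.63 years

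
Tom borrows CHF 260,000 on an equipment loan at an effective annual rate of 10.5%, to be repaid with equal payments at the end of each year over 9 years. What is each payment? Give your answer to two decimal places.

CHF 46,047.66

Annuity-PV factor = 5.646324; PMT = 260000 / 5.646324 = 46,047.6596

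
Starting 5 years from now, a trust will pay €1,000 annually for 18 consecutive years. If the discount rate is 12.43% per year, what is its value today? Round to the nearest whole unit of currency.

Value one period before first payment (t=4): 1000 × [1 − (1+0.1243)^(−18)] / 0.1243 = 1000 × 7.068604 = 7,068.6044
PV₀ = 7,068.6044 / (1+0.1243)^4 = 7,068.6044 / 1.597824 = 4,423.8952

€4,424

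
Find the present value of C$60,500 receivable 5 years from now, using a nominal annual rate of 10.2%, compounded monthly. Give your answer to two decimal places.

Periodic rate i = 0.102/12 = 0.0085; n = 5 × 12 = 60 periods.
Discount factor = (1+0.0085)^(−60) = 0.601791; PV = 60,500 × 0.601791 = 36,408.3688

C$36,408.37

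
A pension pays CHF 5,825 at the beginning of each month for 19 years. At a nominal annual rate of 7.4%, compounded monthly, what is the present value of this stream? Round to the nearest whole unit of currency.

CHF 716,443

Periodic rate i = 0.074/12 = 0.00616667; n = 19 × 12 = 228 periods.
Annuity factor a(228|0.00616667) × (1+i) = 122.994510; PV = 5825 × 122.994510 = 716,443.0223
Payments are at the start of each period, so multiply by (1+i).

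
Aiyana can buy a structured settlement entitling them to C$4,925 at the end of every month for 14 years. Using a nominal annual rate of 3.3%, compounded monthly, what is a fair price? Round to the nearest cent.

With 12 periods per year: i = 0.00275, n = 168.
Annuity factor a(168|0.00275) = 134.392016; PV = 4925 × 134.392016 = 661,880.6786

C$661,880.68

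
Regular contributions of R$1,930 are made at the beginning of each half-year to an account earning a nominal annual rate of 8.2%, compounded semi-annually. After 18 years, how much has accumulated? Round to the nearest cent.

With 2 periods per year: i = 0.041, n = 36.
FV = 1930 × [(1+0.041)^36 − 1] / 0.041 × (1+i) = 1930 × 82.477882 = 159,182.3131
Payments are at the start of each period, so multiply by (1+i).

R$159,182.31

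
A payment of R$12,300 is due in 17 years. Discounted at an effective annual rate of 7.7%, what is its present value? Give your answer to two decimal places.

R$3,485.28

Discount factor = (1+0.077)^(−17) = 0.283356; PV = 12,300 × 0.283356 = 3,485.2839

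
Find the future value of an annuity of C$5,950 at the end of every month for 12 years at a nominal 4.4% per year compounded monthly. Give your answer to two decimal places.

C$1,126,012.65

i = 0.044/12 = 0.00366667 per month; n = 12·12 = 144.
FV = PMT · [(1+i)^n − 1] / i = 5950 · 189.245823 = 1,126,012.6456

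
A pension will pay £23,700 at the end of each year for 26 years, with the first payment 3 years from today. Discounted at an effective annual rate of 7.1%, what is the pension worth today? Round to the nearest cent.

£242,103.55

PV at t=2 (ordinary 26-year annuity): 23700 × a(26|0.071) = 23700 × 11.717414 = 277,702.7014
PV₀ = 277,702.7014 / (1+0.071)^2 = 277,702.7014 / 1.147041 = 242,103.5529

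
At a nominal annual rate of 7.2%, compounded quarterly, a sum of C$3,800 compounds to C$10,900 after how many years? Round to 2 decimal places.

14.77 years

Periodic rate i = 0.072/4 = 0.018.
n = ln(10900/3800) / ln(1+0.018) = ln(2.86842) / 0.017840 = 59.0676 quarters
= 59.0676/4 years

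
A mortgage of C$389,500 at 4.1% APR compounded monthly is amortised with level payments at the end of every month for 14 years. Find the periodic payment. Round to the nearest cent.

C$3,051.01

With 12 periods per year: i = 0.00341667, n = 168.
PMT = 389500 / ( [1 − (1+0.00341667)^(−168)] / 0.00341667 ) = 389500 / 127.662673 = 3,051.0093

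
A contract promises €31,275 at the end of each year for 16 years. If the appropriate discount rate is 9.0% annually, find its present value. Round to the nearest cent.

€259,975.26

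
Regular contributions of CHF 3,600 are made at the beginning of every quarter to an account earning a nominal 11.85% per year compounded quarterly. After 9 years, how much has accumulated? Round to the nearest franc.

CHF 232,788

i = 0.1185/4 = 0.029625 per quarter; n = 9·4 = 36.
FV = 3600 × [(1+0.029625)^36 − 1] / 0.029625 × (1+i) = 3600 × 64.663308 = 232,787.9071
(annuity-due: payments at period start, so ×(1+i).)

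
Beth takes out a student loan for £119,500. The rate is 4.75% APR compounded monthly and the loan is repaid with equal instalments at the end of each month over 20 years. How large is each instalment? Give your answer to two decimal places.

Periodic rate i = 0.0475/12 = 0.00395833; n = 20 × 12 = 240 periods.
PMT = 119500 / ( [1 − (1+0.00395833)^(−240)] / 0.00395833 ) = 119500 / 154.745193 = 772.2372

£772.24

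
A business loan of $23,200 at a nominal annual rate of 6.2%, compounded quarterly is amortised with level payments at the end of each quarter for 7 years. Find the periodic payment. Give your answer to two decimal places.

$1,027.64

i = 0.062/4 = 0.0155 per quarter; n = 7·4 = 28.
Annuity-PV factor = 22.575946; PMT = 23200 / 22.575946 = 1,027.6424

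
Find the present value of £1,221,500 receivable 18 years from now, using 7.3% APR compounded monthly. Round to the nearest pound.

£329,579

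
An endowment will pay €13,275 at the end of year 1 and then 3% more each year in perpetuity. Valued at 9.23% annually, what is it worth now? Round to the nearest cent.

€213,081.86

PV = D₁/(r − g) = 13275/(0.0923 − 0.03) = 213,081.8620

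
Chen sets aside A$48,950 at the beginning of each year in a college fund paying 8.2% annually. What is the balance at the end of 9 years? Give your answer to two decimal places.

A$666,937.73

FV = PMT · [(1+i)^n − 1] / i × (1+i) = 48950 · 13.624877 = 666,937.7255
(Beginning-of-period payments → annuity-due factor ×(1+i).)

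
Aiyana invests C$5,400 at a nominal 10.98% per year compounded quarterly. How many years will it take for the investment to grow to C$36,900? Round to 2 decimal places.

17.74 years

Periodic rate i = 0.1098/4 = 0.02745.
n = ln(36900/5400) / ln(1+0.02745) = ln(6.83333) / 0.027080 = 70.9680 quarters
= 70.9680/4 years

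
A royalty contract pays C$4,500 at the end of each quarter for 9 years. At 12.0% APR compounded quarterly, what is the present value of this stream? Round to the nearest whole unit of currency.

With 4 periods per year: i = 0.03, n = 36.
PV = PMT · [1 − (1+i)^(−n)] / i = 4500 · 21.832252 = 98,245.1362

C$98,245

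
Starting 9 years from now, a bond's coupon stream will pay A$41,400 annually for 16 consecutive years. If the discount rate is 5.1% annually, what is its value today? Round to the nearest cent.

Value one period before first payment (t=8): 41400 × [1 − (1+0.051)^(−16)] / 0.051 = 41400 × 10.761040 = 445,507.0525
PV₀ = 445,507.0525 / (1+0.051)^8 = 445,507.0525 / 1.488750 = 299,249.1016

A$299,249.10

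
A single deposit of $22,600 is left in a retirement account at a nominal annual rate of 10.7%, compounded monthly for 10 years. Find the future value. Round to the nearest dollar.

Periodic rate i = 0.107/12 = 0.00891667; n = 10 × 12 = 120 periods.
FV = 22,600 × (1 + 0.00891667)^120 = 65,575.8612

$65,576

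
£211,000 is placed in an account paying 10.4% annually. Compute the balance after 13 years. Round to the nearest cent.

£763,625.48

211,000 × (1+0.104)^13 = 211,000 × 3.619078 = 763,625.4770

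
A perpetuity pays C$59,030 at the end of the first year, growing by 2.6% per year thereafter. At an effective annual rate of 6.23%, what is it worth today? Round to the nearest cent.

PV = D₁/(r − g) = 59030/(0.0623 − 0.026) = 1,626,170.7989

C$1,626,170.80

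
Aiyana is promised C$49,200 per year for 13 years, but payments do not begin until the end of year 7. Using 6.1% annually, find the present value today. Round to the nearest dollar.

C$303,539

PV at t=6 (ordinary 13-year annuity): 49200 × a(13|0.061) = 49200 × 8.801198 = 433,018.9574
PV₀ = 433,018.9574 / (1+0.061)^6 = 433,018.9574 / 1.426567 = 303,539.0752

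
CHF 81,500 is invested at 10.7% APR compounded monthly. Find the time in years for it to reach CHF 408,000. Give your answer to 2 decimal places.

15.12 years

Periodic rate i = 0.107/12 = 0.00891667.
n = ln(408000/81500) / ln(1+0.00891667) = ln(5.00613) / 0.008877 = 181.4394 months
= 181.4394/12 years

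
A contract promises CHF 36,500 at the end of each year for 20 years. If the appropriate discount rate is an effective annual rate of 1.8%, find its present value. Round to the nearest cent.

CHF 608,508.51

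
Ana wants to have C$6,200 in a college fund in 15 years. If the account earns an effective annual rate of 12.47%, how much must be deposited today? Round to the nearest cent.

C$1,063.75

PV = FV·(1+i)^(−n) = 6,200 × 0.171573 = 1,063.7541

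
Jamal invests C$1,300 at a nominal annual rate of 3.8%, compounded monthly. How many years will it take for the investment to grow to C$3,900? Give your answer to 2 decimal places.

28.96 years

Periodic rate i = 0.038/12 = 0.00316667.
(1+i)^n = 3900/1300 = 3.00000, so n = ln 3.00000 / ln 1.00317 = 347.4792 months
= 347.4792/12 years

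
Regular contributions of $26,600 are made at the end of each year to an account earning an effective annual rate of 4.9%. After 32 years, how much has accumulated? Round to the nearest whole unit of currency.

FV = 26600 × [(1+0.049)^32 − 1] / 0.049 = 26600 × 73.915257 = 1,966,145.8467

$1,966,146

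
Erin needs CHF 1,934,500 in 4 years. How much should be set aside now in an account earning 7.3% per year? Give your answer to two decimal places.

PV = 1,934,500 / (1 + 0.073)^4 = 1,934,500 / 1.325558 = 1,459,384.8927

CHF 1,459,384.89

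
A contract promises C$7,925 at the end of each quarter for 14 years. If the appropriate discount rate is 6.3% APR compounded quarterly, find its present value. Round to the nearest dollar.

C$293,447

With 4 periods per year: i = 0.01575, n = 56.
PV = PMT · [1 − (1+i)^(−n)] / i = 7925 · 37.027977 = 293,446.7184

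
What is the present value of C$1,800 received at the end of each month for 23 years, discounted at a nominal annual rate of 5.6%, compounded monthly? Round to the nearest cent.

C$279,006.63

With 12 periods per year: i = 0.00466667, n = 276.
PV = 1800 × [1 − (1+0.00466667)^(−276)] / 0.00466667 = 1800 × 155.003683 = 279,006.6286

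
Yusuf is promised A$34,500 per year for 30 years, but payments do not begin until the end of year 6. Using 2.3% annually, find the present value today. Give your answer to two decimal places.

A$662,017.30

PV at t=5 (ordinary 30-year annuity): 34500 × a(30|0.023) = 34500 × 21.499503 = 741,732.8395
Discount back 5 years: 741,732.8395 × (1+0.023)^(−5) = 741,732.8395 × 0.892528 = 662,017.3003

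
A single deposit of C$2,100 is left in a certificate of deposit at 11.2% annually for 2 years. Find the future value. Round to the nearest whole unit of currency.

FV = 2,100 × (1 + 0.112)^2 = 2,596.7424

C$2,597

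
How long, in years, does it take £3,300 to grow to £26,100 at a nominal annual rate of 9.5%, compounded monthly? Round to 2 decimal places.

21.85 years

Periodic rate i = 0.095/12 = 0.00791667.
(1+i)^n = 26100/3300 = 7.90909, so n = ln 7.90909 / ln 1.00792 = 262.2553 months
= 262.2553/12 years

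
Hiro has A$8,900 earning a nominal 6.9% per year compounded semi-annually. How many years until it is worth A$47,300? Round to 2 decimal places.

24.62 years

Periodic rate i = 0.069/2 = 0.0345.
n = ln(47300/8900) / ln(1+0.0345) = ln(5.31461) / 0.033918 = 49.2496 half-years
= 49.2496/2 years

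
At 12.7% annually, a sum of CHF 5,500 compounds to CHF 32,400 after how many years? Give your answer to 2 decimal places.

14.83 years

n = ln(32400/5500) / ln(1+0.127) = ln(5.89091) / 0.119559 = 14.8329 years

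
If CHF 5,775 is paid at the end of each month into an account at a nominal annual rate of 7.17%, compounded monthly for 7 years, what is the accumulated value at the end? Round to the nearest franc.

Periodic rate i = 0.0717/12 = 0.005975; n = 7 × 12 = 84 periods.
FV = PMT · [(1+i)^n − 1] / i = 5775 · 108.684794 = 627,654.6860

CHF 627,655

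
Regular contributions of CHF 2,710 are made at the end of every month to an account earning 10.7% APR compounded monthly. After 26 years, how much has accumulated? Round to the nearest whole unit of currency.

i = 0.107/12 = 0.00891667 per month; n = 26·12 = 312.
Accumulation factor s(312|0.00891667) = 1677.013573; FV = 2710 × 1677.013573 = 4,544,706.7830

CHF 4,544,707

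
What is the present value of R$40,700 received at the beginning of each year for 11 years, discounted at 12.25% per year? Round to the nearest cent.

PV = 40700 × [1 − (1+0.1225)^(−11)] / 0.1225 × (1+i) = 40700 × 6.592867 = 268,329.6897
Payments are at the start of each period, so multiply by (1+i).

R$268,329.69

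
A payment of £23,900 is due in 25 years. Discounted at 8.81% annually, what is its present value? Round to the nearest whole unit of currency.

£2,895

Discount factor = (1+0.0881)^(−25) = 0.121138; PV = 23,900 × 0.121138 = 2,895.1938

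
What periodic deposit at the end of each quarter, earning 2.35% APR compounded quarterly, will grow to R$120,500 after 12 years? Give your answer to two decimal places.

R$2,180.38

Periodic rate i = 0.0235/4 = 0.005875; n = 12 × 4 = 48 periods.
PMT = 120500 / ( [(1+0.005875)^48 − 1] / 0.005875 ) = 120500 / 55.265568 = 2,180.3811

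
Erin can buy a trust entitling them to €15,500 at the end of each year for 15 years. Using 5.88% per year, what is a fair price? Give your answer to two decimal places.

Annuity factor a(15|0.0588) = 9.788856; PV = 15500 × 9.788856 = 151,727.2648

€151,727.26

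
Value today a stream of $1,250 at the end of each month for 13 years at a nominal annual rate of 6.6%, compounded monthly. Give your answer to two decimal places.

$130,680.18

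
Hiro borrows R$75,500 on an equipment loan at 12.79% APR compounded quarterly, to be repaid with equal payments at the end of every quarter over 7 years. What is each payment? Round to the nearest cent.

With 4 periods per year: i = 0.031975, n = 28.
Annuity-PV factor = 18.318983; PMT = 75500 / 18.318983 = 4,121.4078

R$4,121.41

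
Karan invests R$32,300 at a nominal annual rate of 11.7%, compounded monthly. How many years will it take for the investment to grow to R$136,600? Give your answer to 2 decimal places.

12.38 years

Periodic rate i = 0.117/12 = 0.00975.
n = ln(136600/32300) / ln(1+0.00975) = ln(4.22910) / 0.009703 = 148.6162 months
= 148.6162/12 years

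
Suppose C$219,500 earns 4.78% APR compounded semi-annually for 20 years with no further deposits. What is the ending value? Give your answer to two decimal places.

C$564,593.98

Periodic rate i = 0.0478/2 = 0.0239; n = 20 × 2 = 40 periods.
219,500 × (1+0.0239)^40 = 219,500 × 2.572182 = 564,593.9818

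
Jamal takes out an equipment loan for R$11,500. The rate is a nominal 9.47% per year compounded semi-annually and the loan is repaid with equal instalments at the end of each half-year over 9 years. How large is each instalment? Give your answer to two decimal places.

Periodic rate i = 0.0947/2 = 0.04735; n = 9 × 2 = 18 periods.
PMT = 11500 / ( [1 − (1+0.04735)^(−18)] / 0.04735 ) = 11500 / 11.935428 = 963.5180

R$963.52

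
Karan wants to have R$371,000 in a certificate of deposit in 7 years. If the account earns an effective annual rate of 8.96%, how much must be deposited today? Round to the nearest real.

Discount factor = (1+0.0896)^(−7) = 0.548442; PV = 371,000 × 0.548442 = 203,471.8096

R$203,472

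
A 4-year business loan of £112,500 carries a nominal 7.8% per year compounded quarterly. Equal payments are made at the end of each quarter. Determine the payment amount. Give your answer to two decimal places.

£8,252.86

With 4 periods per year: i = 0.0195, n = 16.
PMT = 112500 / ( [1 − (1+0.0195)^(−16)] / 0.0195 ) = 112500 / 13.631642 = 8,252.8579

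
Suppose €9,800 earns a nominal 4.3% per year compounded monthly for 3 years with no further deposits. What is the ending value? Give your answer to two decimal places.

€11,146.79

Periodic rate i = 0.043/12 = 0.00358333; n = 3 × 12 = 36 periods.
FV = PV·(1+i)^n = 9,800 × 1.137428 = 11,146.7928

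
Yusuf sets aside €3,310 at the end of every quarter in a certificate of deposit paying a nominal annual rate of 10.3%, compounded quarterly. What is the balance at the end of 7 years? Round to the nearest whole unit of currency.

With 4 periods per year: i = 0.02575, n = 28.
Accumulation factor s(28|0.02575) = 40.303124; FV = 3310 × 40.303124 = 133,403.3404

€133,403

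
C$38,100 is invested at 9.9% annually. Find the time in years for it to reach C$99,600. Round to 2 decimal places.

(1+i)^n = 99600/38100 = 2.61417, so n = ln 2.61417 / ln 1.099 = 10.1795 years

10.18 years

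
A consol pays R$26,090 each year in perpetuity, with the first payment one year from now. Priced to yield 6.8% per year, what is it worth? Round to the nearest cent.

R$383,676.47

PV = PMT / i = 26090 / 0.068 = 383,676.4706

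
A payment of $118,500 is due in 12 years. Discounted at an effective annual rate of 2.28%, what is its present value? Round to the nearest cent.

PV = FV·(1+i)^(−n) = 118,500 × 0.762977 = 90,412.7581

$90,412.76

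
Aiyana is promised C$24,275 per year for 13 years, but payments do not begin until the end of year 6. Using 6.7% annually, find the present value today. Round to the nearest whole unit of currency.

C$149,224

Value one period before first payment (t=5): 24275 × [1 − (1+0.067)^(−13)] / 0.067 = 24275 × 8.501636 = 206,377.2197
PV₀ = 206,377.2197 / (1+0.067)^5 = 206,377.2197 / 1.383000 = 149,224.3378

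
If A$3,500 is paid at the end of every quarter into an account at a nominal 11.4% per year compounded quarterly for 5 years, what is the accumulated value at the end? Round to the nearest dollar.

A$92,624

With 4 periods per year: i = 0.0285, n = 20.
FV = PMT · [(1+i)^n − 1] / i = 3500 · 26.464124 = 92,624.4327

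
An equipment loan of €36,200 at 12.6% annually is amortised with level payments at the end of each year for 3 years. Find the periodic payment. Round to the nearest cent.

€15,227.47

Annuity-PV factor = 2.377283; PMT = 36200 / 2.377283 = 15,227.4707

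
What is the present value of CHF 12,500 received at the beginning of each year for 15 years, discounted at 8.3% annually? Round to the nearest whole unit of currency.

PV = 12500 × [1 − (1+0.083)^(−15)] / 0.083 × (1+i) = 12500 × 9.102498 = 113,781.2218
(annuity-due: payments at period start, so ×(1+i).)

CHF 113,781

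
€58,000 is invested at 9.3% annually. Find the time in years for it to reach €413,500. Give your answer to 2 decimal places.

n = ln(413500/58000) / ln(1+0.093) = ln(7.12931) / 0.088926 = 22.0881 years

22.09 years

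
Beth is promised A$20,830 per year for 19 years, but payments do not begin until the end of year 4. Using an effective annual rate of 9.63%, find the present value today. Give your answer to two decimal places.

Value one period before first payment (t=3): 20830 × [1 − (1+0.0963)^(−19)] / 0.0963 = 20830 × 8.574065 = 178,597.7703
PV₀ = 178,597.7703 / (1+0.0963)^3 = 178,597.7703 / 1.317614 = 135,546.3384

A$135,546.34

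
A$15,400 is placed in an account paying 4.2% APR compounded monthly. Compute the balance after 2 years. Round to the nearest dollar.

A$16,747

Periodic rate i = 0.042/12 = 0.0035; n = 2 × 12 = 24 periods.
15,400 × (1+0.0035)^24 = 15,400 × 1.087469 = 16,747.0287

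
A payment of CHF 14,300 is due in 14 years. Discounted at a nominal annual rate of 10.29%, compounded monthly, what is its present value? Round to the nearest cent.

Periodic rate i = 0.1029/12 = 0.008575; n = 14 × 12 = 168 periods.
PV = FV·(1+i)^(−n) = 14,300 × 0.238244 = 3,406.8940

CHF 3,406.89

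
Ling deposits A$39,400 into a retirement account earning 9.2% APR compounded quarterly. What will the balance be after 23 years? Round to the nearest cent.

A$319,193.86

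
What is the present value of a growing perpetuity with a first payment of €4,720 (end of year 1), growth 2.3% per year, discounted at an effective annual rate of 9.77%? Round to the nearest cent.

€63,186.08

PV = PMT / (i − g) = 4720 / (0.0977 − 0.023) = 4720 / 0.074700 = 63,186.0776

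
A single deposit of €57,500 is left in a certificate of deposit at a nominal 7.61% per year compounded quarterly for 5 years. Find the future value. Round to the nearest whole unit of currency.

With 4 periods per year: i = 0.019025, n = 20.
57,500 × (1+0.019025)^20 = 57,500 × 1.457796 = 83,823.2742

€83,823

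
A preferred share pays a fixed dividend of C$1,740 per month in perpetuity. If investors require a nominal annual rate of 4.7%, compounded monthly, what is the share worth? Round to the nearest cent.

C$444,255.32

Periodic rate i = 0.047/12 = 0.00391667.
PV = C/r = 1740/0.00391667 = 444,255.3191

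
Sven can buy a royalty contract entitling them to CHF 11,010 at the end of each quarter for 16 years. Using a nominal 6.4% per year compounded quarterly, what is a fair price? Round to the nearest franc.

CHF 438,970

Periodic rate i = 0.064/4 = 0.016; n = 16 × 4 = 64 periods.
PV = 11010 × [1 − (1+0.016)^(−64)] / 0.016 = 11010 × 39.870096 = 438,969.7586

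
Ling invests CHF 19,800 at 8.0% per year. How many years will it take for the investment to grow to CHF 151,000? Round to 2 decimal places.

26.40 years

n = ln(151000/19800) / ln(1+0.08) = ln(7.62626) / 0.076961 = 26.3977 years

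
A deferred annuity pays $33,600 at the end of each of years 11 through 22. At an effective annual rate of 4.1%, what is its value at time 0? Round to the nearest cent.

Value one period before first payment (t=10): 33600 × [1 − (1+0.041)^(−12)] / 0.041 = 33600 × 9.330854 = 313,516.6811
Discount back 10 years: 313,516.6811 × (1+0.041)^(−10) = 313,516.6811 × 0.669103 = 209,774.8204

$209,774.82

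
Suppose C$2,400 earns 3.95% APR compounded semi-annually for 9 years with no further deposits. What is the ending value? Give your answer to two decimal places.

Periodic rate i = 0.0395/2 = 0.01975; n = 9 × 2 = 18 periods.
FV = PV·(1+i)^n = 2,400 × 1.421958 = 3,412.6999

C$3,412.70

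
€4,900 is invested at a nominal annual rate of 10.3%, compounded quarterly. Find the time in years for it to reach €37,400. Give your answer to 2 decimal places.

19.99 years

Periodic rate i = 0.103/4 = 0.02575.
n = ln(37400/4900) / ln(1+0.02575) = ln(7.63265) / 0.025424 = 79.9414 quarters
= 79.9414/4 years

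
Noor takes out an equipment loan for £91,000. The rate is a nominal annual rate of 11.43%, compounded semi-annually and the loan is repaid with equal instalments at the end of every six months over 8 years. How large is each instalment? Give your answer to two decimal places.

£8,829.23

Periodic rate i = 0.1143/2 = 0.05715; n = 8 × 2 = 16 periods.
PMT = 91000 / ( [1 − (1+0.05715)^(−16)] / 0.05715 ) = 91000 / 10.306670 = 8,829.2343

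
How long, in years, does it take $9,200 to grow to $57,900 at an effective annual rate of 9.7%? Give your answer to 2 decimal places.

(1+i)^n = 57900/9200 = 6.29348, so n = ln 6.29348 / ln 1.097 = 19.8696 years

19.87 years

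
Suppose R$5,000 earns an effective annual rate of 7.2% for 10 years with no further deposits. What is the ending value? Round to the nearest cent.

R$10,021.16

FV = 5,000 × (1 + 0.072)^10 = 10,021.1568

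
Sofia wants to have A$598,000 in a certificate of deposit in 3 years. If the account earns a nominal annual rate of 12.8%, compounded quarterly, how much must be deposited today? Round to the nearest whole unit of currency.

Periodic rate i = 0.128/4 = 0.032; n = 3 × 4 = 12 periods.
PV = 598,000 / (1 + 0.032)^12 = 598,000 / 1.459340 = 409,774.3938

A$409,774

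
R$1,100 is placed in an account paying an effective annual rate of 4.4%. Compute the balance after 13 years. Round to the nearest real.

R$1,925

FV = PV·(1+i)^n = 1,100 × 1.750276 = 1,925.3034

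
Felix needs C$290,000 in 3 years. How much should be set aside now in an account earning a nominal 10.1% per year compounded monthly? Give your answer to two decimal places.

With 12 periods per year: i = 0.00841667, n = 36.
PV = FV·(1+i)^(−n) = 290,000 × 0.739536 = 214,465.5111

C$214,465.51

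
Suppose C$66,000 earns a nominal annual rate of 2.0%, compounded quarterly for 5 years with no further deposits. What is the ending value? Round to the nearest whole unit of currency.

C$72,923

Periodic rate i = 0.02/4 = 0.005; n = 5 × 4 = 20 periods.
66,000 × (1+0.005)^20 = 66,000 × 1.104896 = 72,923.1081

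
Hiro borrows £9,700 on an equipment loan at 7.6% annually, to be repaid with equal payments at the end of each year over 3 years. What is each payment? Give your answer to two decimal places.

PMT = 9700 / ( [1 − (1+0.076)^(−3)] / 0.076 ) = 9700 / 2.595811 = 3,736.7893

£3,736.79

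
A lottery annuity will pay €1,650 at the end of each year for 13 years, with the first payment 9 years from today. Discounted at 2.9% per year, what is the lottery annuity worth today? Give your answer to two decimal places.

PV at t=8 (ordinary 13-year annuity): 1650 × a(13|0.029) = 1650 × 10.703291 = 17,660.4299
PV₀ = 17,660.4299 / (1+0.029)^8 = 17,660.4299 / 1.256964 = 14,050.0630

€14,050.06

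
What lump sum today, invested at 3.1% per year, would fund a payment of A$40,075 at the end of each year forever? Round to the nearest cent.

PV = PMT / i = 40075 / 0.031 = 1,292,741.9355

A$1,292,741.94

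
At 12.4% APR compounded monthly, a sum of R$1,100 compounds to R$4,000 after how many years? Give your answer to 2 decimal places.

10.46 years

Periodic rate i = 0.124/12 = 0.0103333.
(1+i)^n = 4000/1100 = 3.63636, so n = ln 3.63636 / ln 1.01033 = 125.5783 months
= 125.5783/12 years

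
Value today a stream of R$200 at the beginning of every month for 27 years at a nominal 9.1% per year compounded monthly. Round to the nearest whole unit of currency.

R$24,275

Periodic rate i = 0.091/12 = 0.00758333; n = 27 × 12 = 324 periods.
PV = 200 × [1 − (1+0.00758333)^(−324)] / 0.00758333 × (1+i) = 200 × 121.376416 = 24,275.2831
Payments are at the start of each period, so multiply by (1+i).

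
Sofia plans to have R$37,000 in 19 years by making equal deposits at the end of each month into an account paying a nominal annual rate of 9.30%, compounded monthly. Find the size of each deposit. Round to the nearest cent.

Periodic rate i = 0.093/12 = 0.00775; n = 19 × 12 = 228 periods.
FV-annuity factor = 621.100711; PMT = 37000 / 621.100711 = 59.5717

R$59.57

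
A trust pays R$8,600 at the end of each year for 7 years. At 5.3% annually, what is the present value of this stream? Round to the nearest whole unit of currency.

R$49,226

PV = PMT · [1 − (1+i)^(−n)] / i = 8600 · 5.723986 = 49,226.2763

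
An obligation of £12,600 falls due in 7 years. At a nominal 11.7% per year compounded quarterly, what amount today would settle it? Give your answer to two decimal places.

£5,620.64

Periodic rate i = 0.117/4 = 0.02925; n = 7 × 4 = 28 periods.
PV = FV·(1+i)^(−n) = 12,600 × 0.446083 = 5,620.6433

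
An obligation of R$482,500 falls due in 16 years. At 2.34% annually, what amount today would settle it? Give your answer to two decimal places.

PV = FV·(1+i)^(−n) = 482,500 × 0.690674 = 333,250.4277

R$333,250.43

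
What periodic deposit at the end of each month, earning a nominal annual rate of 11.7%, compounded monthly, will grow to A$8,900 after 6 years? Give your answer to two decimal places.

i = 0.117/12 = 0.00975 per month; n = 6·12 = 72.
PMT = 8900 / ( [(1+0.00975)^72 − 1] / 0.00975 ) = 8900 / 103.685650 = 85.8364

A$85.84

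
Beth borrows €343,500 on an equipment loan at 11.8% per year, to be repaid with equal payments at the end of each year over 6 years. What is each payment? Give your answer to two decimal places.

PMT = 343500 / ( [1 − (1+0.118)^(−6)] / 0.118 ) = 343500 / 4.134802 = 83,075.3263

€83,075.33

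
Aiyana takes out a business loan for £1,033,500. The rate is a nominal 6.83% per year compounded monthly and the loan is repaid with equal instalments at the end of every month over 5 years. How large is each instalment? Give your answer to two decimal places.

£20,381.75

Periodic rate i = 0.0683/12 = 0.00569167; n = 5 × 12 = 60 periods.
PMT = 1.0335e+06 / ( [1 − (1+0.00569167)^(−60)] / 0.00569167 ) = 1.0335e+06 / 50.707135 = 20,381.7471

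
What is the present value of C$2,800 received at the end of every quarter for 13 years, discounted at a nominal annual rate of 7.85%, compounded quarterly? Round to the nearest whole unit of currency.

Periodic rate i = 0.0785/4 = 0.019625; n = 13 × 4 = 52 periods.
Annuity factor a(52|0.019625) = 32.407904; PV = 2800 × 32.407904 = 90,742.1307

C$90,742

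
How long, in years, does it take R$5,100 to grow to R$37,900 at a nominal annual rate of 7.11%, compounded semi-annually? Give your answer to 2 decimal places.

28.71 years

Periodic rate i = 0.0711/2 = 0.03555.
(1+i)^n = 37900/5100 = 7.43137, so n = ln 7.43137 / ln 1.03555 = 57.4164 half-years
= 57.4164/2 years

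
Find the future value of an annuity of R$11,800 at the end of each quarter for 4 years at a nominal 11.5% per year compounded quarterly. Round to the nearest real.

R$235,519

With 4 periods per year: i = 0.02875, n = 16.
FV = PMT · [(1+i)^n − 1] / i = 11800 · 19.959273 = 235,519.4225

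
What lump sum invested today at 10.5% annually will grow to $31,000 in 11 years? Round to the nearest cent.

$10,336.57

PV = 31,000 / (1 + 0.105)^11 = 31,000 / 2.999059 = 10,336.5744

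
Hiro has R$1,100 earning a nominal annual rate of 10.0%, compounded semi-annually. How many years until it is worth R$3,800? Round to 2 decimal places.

12.70 years

Periodic rate i = 0.1/2 = 0.05.
(1+i)^n = 3800/1100 = 3.45455, so n = ln 3.45455 / ln 1.05 = 25.4086 half-years
= 25.4086/2 years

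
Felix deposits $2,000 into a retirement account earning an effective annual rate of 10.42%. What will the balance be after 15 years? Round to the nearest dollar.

FV = PV·(1+i)^n = 2,000 × 4.422992 = 8,845.9838

$8,846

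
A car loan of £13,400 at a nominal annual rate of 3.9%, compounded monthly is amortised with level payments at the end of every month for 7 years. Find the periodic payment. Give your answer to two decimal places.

With 12 periods per year: i = 0.00325, n = 84.
PMT = 13400 / ( [1 − (1+0.00325)^(−84)] / 0.00325 ) = 13400 / 73.406224 = 182.5458

£182.55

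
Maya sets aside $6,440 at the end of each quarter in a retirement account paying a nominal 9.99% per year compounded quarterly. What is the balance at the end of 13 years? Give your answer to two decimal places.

$672,115.60

Periodic rate i = 0.0999/4 = 0.024975; n = 13 × 4 = 52 periods.
Accumulation factor s(52|0.024975) = 104.365776; FV = 6440 × 104.365776 = 672,115.5956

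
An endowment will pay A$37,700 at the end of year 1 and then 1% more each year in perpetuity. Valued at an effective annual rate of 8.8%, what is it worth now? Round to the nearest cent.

A$483,333.33

PV = PMT / (i − g) = 37700 / (0.088 − 0.01) = 37700 / 0.078000 = 483,333.3333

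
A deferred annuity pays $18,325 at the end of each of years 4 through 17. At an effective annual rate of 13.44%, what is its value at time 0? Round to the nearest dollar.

$77,418

Value one period before first payment (t=3): 18325 × [1 − (1+0.1344)^(−14)] / 0.1344 = 18325 × 6.167343 = 113,016.5690
PV₀ = 113,016.5690 / (1+0.1344)^3 = 113,016.5690 / 1.459818 = 77,418.2705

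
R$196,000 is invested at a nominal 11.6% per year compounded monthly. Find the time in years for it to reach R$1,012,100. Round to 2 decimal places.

14.22 years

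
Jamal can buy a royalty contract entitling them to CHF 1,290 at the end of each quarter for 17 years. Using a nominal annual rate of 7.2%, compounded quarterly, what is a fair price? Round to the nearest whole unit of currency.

i = 0.072/4 = 0.018 per quarter; n = 17·4 = 68.
Annuity factor a(68|0.018) = 39.040555; PV = 1290 × 39.040555 = 50,362.3160

CHF 50,362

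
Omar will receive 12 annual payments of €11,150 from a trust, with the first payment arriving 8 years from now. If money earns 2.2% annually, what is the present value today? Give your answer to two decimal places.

€100,021.59

Value one period before first payment (t=7): 11150 × [1 − (1+0.022)^(−12)] / 0.022 = 11150 × 10.446604 = 116,479.6386
Discount back 7 years: 116,479.6386 × (1+0.022)^(−7) = 116,479.6386 × 0.858704 = 100,021.5876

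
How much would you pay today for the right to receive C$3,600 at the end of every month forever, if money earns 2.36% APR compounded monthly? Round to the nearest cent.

Periodic rate i = 0.0236/12 = 0.00196667.
PV = PMT / i = 3600 / 0.00196667 = 1,830,508.4746

C$1,830,508.47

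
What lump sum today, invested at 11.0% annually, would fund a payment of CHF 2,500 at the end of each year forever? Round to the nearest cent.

PV = C/r = 2500/0.11 = 22,727.2727

CHF 22,727.27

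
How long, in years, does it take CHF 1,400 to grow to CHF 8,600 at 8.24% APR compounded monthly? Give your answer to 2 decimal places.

22.11 years

Periodic rate i = 0.0824/12 = 0.00686667.
(1+i)^n = 8600/1400 = 6.14286, so n = ln 6.14286 / ln 1.00687 = 265.2692 months
= 265.2692/12 years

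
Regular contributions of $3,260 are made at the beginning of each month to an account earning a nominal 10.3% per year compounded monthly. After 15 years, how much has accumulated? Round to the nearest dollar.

With 12 periods per year: i = 0.00858333, n = 180.
Accumulation factor s(180|0.00858333) × (1+i) = 429.734739; FV = 3260 × 429.734739 = 1,400,935.2506
(annuity-due: payments at period start, so ×(1+i).)

$1,400,935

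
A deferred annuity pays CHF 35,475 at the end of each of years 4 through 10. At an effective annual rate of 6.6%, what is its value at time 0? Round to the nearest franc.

CHF 160,052

Value one period before first payment (t=3): 35475 × [1 − (1+0.066)^(−7)] / 0.066 = 35475 × 5.465266 = 193,880.3147
Discount back 3 years: 193,880.3147 × (1+0.066)^(−3) = 193,880.3147 × 0.825521 = 160,052.3672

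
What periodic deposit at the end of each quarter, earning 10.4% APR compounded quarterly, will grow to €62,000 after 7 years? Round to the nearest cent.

€1,532.67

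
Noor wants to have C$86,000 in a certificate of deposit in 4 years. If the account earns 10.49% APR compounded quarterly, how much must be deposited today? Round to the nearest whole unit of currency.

Periodic rate i = 0.1049/4 = 0.026225; n = 4 × 4 = 16 periods.
PV = 86,000 / (1 + 0.026225)^16 = 86,000 / 1.513148 = 56,835.1494

C$56,835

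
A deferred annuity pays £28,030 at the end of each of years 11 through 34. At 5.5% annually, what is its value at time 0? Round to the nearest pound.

£215,814

PV at t=10 (ordinary 24-year annuity): 28030 × a(24|0.055) = 28030 × 13.151699 = 368,642.1216
PV₀ = 368,642.1216 / (1+0.055)^10 = 368,642.1216 / 1.708144 = 215,814.3709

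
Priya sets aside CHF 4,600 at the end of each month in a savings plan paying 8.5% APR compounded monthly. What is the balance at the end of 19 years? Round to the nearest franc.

Periodic rate i = 0.085/12 = 0.00708333; n = 19 × 12 = 228 periods.
FV = PMT · [(1+i)^n − 1] / i = 4600 · 564.613533 = 2,597,222.2523

CHF 2,597,222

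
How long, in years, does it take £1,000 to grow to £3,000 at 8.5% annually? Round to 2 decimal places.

13.47 years

n = ln(3000/1000) / ln(1+0.085) = ln(3.00000) / 0.081580 = 13.4667 years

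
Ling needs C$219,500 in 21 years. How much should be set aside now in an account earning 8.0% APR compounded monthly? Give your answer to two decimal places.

C$41,137.80

i = 0.08/12 = 0.00666667 per month; n = 21·12 = 252.
PV = FV·(1+i)^(−n) = 219,500 × 0.187416 = 41,137.8025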